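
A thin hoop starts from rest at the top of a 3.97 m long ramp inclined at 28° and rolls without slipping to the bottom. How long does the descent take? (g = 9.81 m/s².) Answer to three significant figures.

t ≈ 1.86 s

For this body I = MR², i.e. k = I/(MR²) = 1.
Newton's second law down the slope: Mg sinθ − f = Ma. The torque equation fR = Iα (with α = a/R) gives f = kMa.
Hence a = g sinθ/(1+k) = 9.81×sin28°/2 = 2.303 m/s².
With constant a from rest, t = √(2L/a) = √(2·3.97/2.303) ≈ 1.86 s.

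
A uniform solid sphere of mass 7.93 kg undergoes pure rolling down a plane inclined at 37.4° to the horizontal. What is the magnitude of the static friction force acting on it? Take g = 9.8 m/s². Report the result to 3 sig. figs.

The moment of inertia is (2/5)MR², giving k ≡ I/(MR²) = 0.4.
Along the incline Mg sinθ − f = Ma, and torque about the center fR = Iα = kMR²(a/R) gives f = kMa.
Combining, a = g sinθ/(1+k) and f = kMa = kMg sinθ/(1+k).
f = 0.4 × 7.93 × 9.8 × sin37.4° / 1.4 ≈ 13.5 N.

f ≈ 13.5 N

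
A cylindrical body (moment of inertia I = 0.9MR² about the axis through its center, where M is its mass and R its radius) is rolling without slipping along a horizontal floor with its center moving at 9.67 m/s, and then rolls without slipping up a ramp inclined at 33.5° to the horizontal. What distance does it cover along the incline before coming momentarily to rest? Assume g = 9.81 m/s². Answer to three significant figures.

For this body I = 0.9MR², i.e. k = I/(MR²) = 0.9.
Since it rolls without slipping, ω = v/R and KE = ½Mv² + ½Iω² = ½(1+k)Mv² = (19/20)Mv².
Setting this equal to Mgh gives the vertical rise h = (1+k)v₀²/(2g) = 1.9×9.67²/(2×9.81) = 9.055 m.
The distance along the slope is d = h/sinθ = 9.055/sin33.5° ≈ 16.4 m.

d ≈ 16.4 m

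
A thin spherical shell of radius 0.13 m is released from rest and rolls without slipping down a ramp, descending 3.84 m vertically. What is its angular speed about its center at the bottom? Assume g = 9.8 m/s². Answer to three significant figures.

With I = (2/3)MR², the ratio k = I/(MR²) is 2/3.
Pure rolling means v = ωR; then KE = ½Mv² + ½I(v/R)² = ½(1+k)Mv² = (5/6)Mv².
Energy conservation Mgh = ½(1+k)Mv² gives v = √(2gh/(1+k)) = √(2 × 9.8 × 3.84 / 1.667) = 6.72 m/s.
Then ω = v/R = 6.72 / 0.13 ≈ 51.7 rad/s.

ω ≈ 51.7 rad/s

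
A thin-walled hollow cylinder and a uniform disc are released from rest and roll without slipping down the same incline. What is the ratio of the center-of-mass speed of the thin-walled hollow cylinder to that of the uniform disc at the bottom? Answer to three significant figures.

v_ratio ≈ 0.866

Each satisfies Mgh = ½(1+k)Mv² with k = I/(MR²), so v ∝ 1/√(1+k).
For the thin-walled hollow cylinder k = 1; for the uniform disc k = 0.5.
v₁/v₂ = √((1+k₂)/(1+k₁)) = √(1.5/2) ≈ 0.866.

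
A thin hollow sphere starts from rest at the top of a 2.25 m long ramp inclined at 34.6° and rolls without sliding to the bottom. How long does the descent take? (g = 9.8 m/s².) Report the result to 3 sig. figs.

t ≈ 1.16 s

With I = (2/3)MR², the ratio k = I/(MR²) is 2/3.
Translational: Mg sinθ − f = Ma. Rotational about the CM: fR = Iα = kMRa, so f = kMa.
Hence a = g sinθ/(1+k) = 9.8×sin34.6°/1.667 = 3.339 m/s².
With constant a from rest, t = √(2L/a) = √(2·2.25/3.339) ≈ 1.16 s.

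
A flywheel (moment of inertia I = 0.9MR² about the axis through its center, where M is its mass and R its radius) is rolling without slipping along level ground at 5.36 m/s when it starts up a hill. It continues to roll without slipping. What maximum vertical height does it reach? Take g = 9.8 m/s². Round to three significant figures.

For this body I = 0.9MR², i.e. k = I/(MR²) = 0.9.
Pure rolling means v = ωR; then KE = ½Mv² + ½I(v/R)² = ½(1+k)Mv² = (19/20)Mv².
All of this converts to potential energy at the highest point: (19/20)Mv₀² = Mgh.
Thus h = (1+k)v₀²/(2g) = 1.9 × 5.36² / (2 × 9.8) ≈ 2.79 m.

h ≈ 2.79 m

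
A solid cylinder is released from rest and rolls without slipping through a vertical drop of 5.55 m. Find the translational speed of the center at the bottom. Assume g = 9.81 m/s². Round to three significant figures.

Here I = (1/2)MR², so the shape factor k = I/(MR²) = 0.5.
Pure rolling means v = ωR; then KE = ½Mv² + ½I(v/R)² = ½(1+k)Mv² = (3/4)Mv².
Energy conservation: Mgh = (3/4)Mv², so v = √(2gh/(1+k)) = √(2 × 9.81 × 5.55 / 1.5) ≈ 8.52 m/s.

v ≈ 8.52 m/s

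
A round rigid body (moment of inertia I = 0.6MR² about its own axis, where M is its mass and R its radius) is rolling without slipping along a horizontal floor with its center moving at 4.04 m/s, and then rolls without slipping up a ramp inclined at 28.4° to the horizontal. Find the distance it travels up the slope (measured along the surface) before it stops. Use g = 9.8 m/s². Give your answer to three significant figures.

d ≈ 2.80 m

For this body I = 0.6MR², i.e. k = I/(MR²) = 0.6.
The rolling condition ω = v/R makes the rotational term ½I(v/R)² = ½kMv², so KE_total = ½(1+k)Mv² = (4/5)Mv².
Setting this equal to Mgh gives the vertical rise h = (1+k)v₀²/(2g) = 1.6×4.04²/(2×9.8) = 1.332 m.
Along the incline, d = h/sinθ = 1.332/sin28.4° ≈ 2.80 m.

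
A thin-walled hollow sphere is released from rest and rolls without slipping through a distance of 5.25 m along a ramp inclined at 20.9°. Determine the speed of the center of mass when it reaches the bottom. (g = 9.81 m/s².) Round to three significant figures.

v ≈ 4.70 m/s

For this body I = (2/3)MR², i.e. k = I/(MR²) = 2/3.
Since it rolls without slipping, ω = v/R and KE = ½Mv² + ½Iω² = ½(1+k)Mv² = (5/6)Mv².
The vertical drop is h = L sinθ = 5.25 × sin20.9° = 1.873 m.
Energy conservation: Mgh = (5/6)Mv², so v = √(2gh/(1+k)) = √(2 × 9.81 × 1.873 / 1.667) ≈ 4.70 m/s.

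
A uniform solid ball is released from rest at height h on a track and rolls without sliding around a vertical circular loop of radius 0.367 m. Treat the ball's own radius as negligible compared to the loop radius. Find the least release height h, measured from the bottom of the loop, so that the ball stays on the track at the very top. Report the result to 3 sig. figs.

h_min ≈ 0.991 m

The moment of inertia is (2/5)MR², giving k ≡ I/(MR²) = 0.4.
At the top of the loop, the minimum-contact condition is Mg = Mv_top²/r, so v_top² = gr.
With ω = v/R, the kinetic energy at speed v is ½(1+k)Mv² = (7/10)Mv².
Energy conservation from release (height h) to the top (height 2r): Mgh = Mg(2r) + (7/10)M·gr.
Thus h_min = 2r + (1+k)r/2 = r(2 + 1.4/2) = 0.367 × 2.7 ≈ 0.991 m.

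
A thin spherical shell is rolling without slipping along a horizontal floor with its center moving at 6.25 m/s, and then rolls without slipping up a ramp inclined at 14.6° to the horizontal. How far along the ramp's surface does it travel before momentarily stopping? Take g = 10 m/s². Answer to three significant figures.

Here I = (2/3)MR², so the shape factor k = I/(MR²) = 2/3.
The rolling condition ω = v/R makes the rotational term ½I(v/R)² = ½kMv², so KE_total = ½(1+k)Mv² = (5/6)Mv².
Setting this equal to Mgh gives the vertical rise h = (1+k)v₀²/(2g) = 1.667×6.25²/(2×10) = 3.255 m.
The distance along the slope is d = h/sinθ = 3.255/sin14.6° ≈ 12.9 m.

d ≈ 12.9 m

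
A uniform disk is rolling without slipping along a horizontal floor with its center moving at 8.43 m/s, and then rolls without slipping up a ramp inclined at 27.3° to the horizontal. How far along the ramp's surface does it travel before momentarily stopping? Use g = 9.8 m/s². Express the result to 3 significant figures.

d ≈ 11.9 m

The moment of inertia is (1/2)MR², giving k ≡ I/(MR²) = 0.5.
Pure rolling means v = ωR; then KE = ½Mv² + ½I(v/R)² = ½(1+k)Mv² = (3/4)Mv².
Setting this equal to Mgh gives the vertical rise h = (1+k)v₀²/(2g) = 1.5×8.43²/(2×9.8) = 5.439 m.
The distance along the slope is d = h/sinθ = 5.439/sin27.3° ≈ 11.9 m.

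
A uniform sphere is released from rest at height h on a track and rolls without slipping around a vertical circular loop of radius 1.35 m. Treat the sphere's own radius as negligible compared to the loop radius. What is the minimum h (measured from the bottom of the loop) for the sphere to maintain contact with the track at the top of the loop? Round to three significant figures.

Here I = (2/5)MR², so the shape factor k = I/(MR²) = 0.4.
At the top of the loop, the minimum-contact condition is Mg = Mv_top²/r, so v_top² = gr.
With ω = v/R, the kinetic energy at speed v is ½(1+k)Mv² = (7/10)Mv².
Energy conservation from release (height h) to the top (height 2r): Mgh = Mg(2r) + (7/10)M·gr.
Thus h_min = 2r + (1+k)r/2 = r(2 + 1.4/2) = 1.35 × 2.7 ≈ 3.65 m.

h_min ≈ 3.65 m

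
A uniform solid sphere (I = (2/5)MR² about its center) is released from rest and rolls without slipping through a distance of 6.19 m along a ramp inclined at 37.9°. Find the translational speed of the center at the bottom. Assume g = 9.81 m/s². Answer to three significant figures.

For this body I = (2/5)MR², i.e. k = I/(MR²) = 0.4.
Pure rolling means v = ωR; then KE = ½Mv² + ½I(v/R)² = ½(1+k)Mv² = (7/10)Mv².
The vertical drop is h = L sinθ = 6.19 × sin37.9° = 3.802 m.
Energy conservation: Mgh = (7/10)Mv², so v = √(2gh/(1+k)) = √(2 × 9.81 × 3.802 / 1.4) ≈ 7.30 m/s.

v ≈ 7.30 m/s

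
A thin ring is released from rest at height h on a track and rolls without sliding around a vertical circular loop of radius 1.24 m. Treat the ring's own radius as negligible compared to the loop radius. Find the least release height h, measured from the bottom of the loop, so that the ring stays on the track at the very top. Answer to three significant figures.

The moment of inertia is MR², giving k ≡ I/(MR²) = 1.
At the top of the loop, the minimum-contact condition is Mg = Mv_top²/r, so v_top² = gr.
With ω = v/R, the kinetic energy at speed v is ½(1+k)Mv² = Mv².
Energy conservation from release (height h) to the top (height 2r): Mgh = Mg(2r) + M·gr.
Thus h_min = 2r + (1+k)r/2 = r(2 + 2/2) = 1.24 × 3 ≈ 3.72 m.

h_min ≈ 3.72 m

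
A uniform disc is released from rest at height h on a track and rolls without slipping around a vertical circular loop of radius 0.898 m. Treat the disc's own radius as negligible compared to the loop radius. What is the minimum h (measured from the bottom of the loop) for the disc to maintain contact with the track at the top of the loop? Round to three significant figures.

h_min ≈ 2.47 m

For this body I = (1/2)MR², i.e. k = I/(MR²) = 0.5.
At the top of the loop, the minimum-contact condition is Mg = Mv_top²/r, so v_top² = gr.
With ω = v/R, the kinetic energy at speed v is ½(1+k)Mv² = (3/4)Mv².
Energy conservation from release (height h) to the top (height 2r): Mgh = Mg(2r) + (3/4)M·gr.
Thus h_min = 2r + (1+k)r/2 = r(2 + 1.5/2) = 0.898 × 2.75 ≈ 2.47 m.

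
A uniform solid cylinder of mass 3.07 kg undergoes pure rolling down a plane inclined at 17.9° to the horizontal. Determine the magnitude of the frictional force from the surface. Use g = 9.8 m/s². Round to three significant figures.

Here I = (1/2)MR², so the shape factor k = I/(MR²) = 0.5.
Translational: Mg sinθ − f = Ma. Rotational about the CM: fR = Iα = kMRa, so f = kMa.
Combining, a = g sinθ/(1+k) and f = kMa = kMg sinθ/(1+k).
f = 0.5 × 3.07 × 9.8 × sin17.9° / 1.5 ≈ 3.08 N.

f ≈ 3.08 N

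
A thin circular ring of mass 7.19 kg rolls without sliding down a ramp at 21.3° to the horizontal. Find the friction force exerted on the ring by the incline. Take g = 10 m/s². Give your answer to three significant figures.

For this body I = MR², i.e. k = I/(MR²) = 1.
Along the incline Mg sinθ − f = Ma, and torque about the center fR = Iα = kMR²(a/R) gives f = kMa.
Combining, a = g sinθ/(1+k) and f = kMa = kMg sinθ/(1+k).
f = 1 × 7.19 × 10 × sin21.3° / 2 ≈ 13.1 N.

f ≈ 13.1 N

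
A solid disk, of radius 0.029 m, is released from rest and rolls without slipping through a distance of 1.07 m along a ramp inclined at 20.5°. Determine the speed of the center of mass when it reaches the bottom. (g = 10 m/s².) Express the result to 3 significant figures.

For this body I = (1/2)MR², i.e. k = I/(MR²) = 0.5.
Rolling without slipping gives ω = v/R, so the total kinetic energy is ½Mv² + ½Iω² = ½(1+k)Mv² = (3/4)Mv².
The vertical drop is h = L sinθ = 1.07 × sin20.5° = 0.3747 m.
Energy conservation: Mgh = (3/4)Mv², so v = √(2gh/(1+k)) = √(2 × 10 × 0.3747 / 1.5) ≈ 2.24 m/s.

v ≈ 2.24 m/s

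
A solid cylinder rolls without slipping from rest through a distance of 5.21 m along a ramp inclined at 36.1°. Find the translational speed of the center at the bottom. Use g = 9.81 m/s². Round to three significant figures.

v ≈ 6.34 m/s

Here I = (1/2)MR², so the shape factor k = I/(MR²) = 0.5.
Rolling without slipping gives ω = v/R, so the total kinetic energy is ½Mv² + ½Iω² = ½(1+k)Mv² = (3/4)Mv².
The vertical drop is h = L sinθ = 5.21 × sin36.1° = 3.07 m.
Setting Mgh = (3/4)Mv² gives v = √(2gh/(1+k)) = √(2·9.81·3.07/1.5) ≈ 6.34 m/s.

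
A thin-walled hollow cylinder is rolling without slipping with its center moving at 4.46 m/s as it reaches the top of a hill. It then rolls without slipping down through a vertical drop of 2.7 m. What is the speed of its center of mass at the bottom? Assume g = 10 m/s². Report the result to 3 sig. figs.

v ≈ 6.85 m/s

For this body I = MR², i.e. k = I/(MR²) = 1.
Pure rolling means v = ωR; then KE = ½Mv² + ½I(v/R)² = ½(1+k)Mv² = Mv².
Energy conservation: Mv₀² + Mgh = Mv², so v² = v₀² + 2gh/(1+k).
v = √(4.46² + 2×10×2.7/2) = √46.89 ≈ 6.85 m/s.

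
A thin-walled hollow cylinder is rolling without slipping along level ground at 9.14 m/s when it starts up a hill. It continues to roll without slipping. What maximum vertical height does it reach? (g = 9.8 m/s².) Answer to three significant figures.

The moment of inertia is MR², giving k ≡ I/(MR²) = 1.
The rolling condition ω = v/R makes the rotational term ½I(v/R)² = ½kMv², so KE_total = ½(1+k)Mv² = Mv².
At the top the kinetic energy is zero, so Mv₀² = Mgh.
Thus h = (1+k)v₀²/(2g) = 2 × 9.14² / (2 × 9.8) ≈ 8.52 m.

h ≈ 8.52 m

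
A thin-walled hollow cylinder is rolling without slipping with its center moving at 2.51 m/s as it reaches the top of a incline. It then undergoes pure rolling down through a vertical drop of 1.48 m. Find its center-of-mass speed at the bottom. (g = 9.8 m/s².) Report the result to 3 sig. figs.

With I = MR², the ratio k = I/(MR²) is 1.
The rolling condition ω = v/R makes the rotational term ½I(v/R)² = ½kMv², so KE_total = ½(1+k)Mv² = Mv².
Conserving energy between top and bottom: Mv² = Mv₀² + Mgh, hence v² = v₀² + 2gh/(1+k).
v = √(2.51² + 2×9.8×1.48/2) = √20.8 ≈ 4.56 m/s.

v ≈ 4.56 m/s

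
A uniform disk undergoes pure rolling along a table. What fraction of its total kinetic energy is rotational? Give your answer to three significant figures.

Here I = (1/2)MR², so the shape factor k = I/(MR²) = 0.5.
Since ω = v/R, the translational part is ½Mv² and the rotational part is ½I(v/R)² = ½kMv²; the total is ½(1+k)Mv².
The rotational fraction is therefore k/(1+k) = 0.5/1.5 ≈ 0.333.

fraction ≈ 0.333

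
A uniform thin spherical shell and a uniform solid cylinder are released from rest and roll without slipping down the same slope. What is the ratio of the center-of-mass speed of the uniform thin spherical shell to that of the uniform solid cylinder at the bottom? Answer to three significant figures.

Each satisfies Mgh = ½(1+k)Mv² with k = I/(MR²), so v ∝ 1/√(1+k).
For the uniform thin spherical shell k = 2/3; for the uniform solid cylinder k = 0.5.
v₁/v₂ = √((1+k₂)/(1+k₁)) = √(1.5/1.667) ≈ 0.949.

v_ratio ≈ 0.949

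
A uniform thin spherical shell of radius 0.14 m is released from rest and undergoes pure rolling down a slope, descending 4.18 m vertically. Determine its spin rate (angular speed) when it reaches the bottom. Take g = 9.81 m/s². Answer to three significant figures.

With I = (2/3)MR², the ratio k = I/(MR²) is 2/3.
Rolling without slipping gives ω = v/R, so the total kinetic energy is ½Mv² + ½Iω² = ½(1+k)Mv² = (5/6)Mv².
Energy conservation Mgh = ½(1+k)Mv² gives v = √(2gh/(1+k)) = √(2 × 9.81 × 4.18 / 1.667) = 7.015 m/s.
Then ω = v/R = 7.015 / 0.14 ≈ 50.1 rad/s.

ω ≈ 50.1 rad/s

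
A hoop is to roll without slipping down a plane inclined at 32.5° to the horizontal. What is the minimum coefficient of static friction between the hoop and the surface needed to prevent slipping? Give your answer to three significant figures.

The moment of inertia is MR², giving k ≡ I/(MR²) = 1.
Along the incline Mg sinθ − f = Ma, and torque about the center fR = Iα = kMR²(a/R) gives f = kMa.
These give a = g sinθ/(1+k) and the required friction f = kMg sinθ/(1+k).
With N = Mg cosθ, the no-slip condition f ≤ μN gives μ_min = f/N = k tanθ/(1+k).
μ_min = 1 × tan32.5° / 2 ≈ 0.319.

μ_min ≈ 0.319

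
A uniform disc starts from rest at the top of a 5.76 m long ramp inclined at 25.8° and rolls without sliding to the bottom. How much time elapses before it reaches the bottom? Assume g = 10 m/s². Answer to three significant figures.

t ≈ 1.99 s

Here I = (1/2)MR², so the shape factor k = I/(MR²) = 0.5.
Along the incline Mg sinθ − f = Ma, and torque about the center fR = Iα = kMR²(a/R) gives f = kMa.
Hence a = g sinθ/(1+k) = 10×sin25.8°/1.5 = 2.902 m/s².
Starting from rest, L = ½at², so t = √(2L/a) = √(2×5.76/2.902) ≈ 1.99 s.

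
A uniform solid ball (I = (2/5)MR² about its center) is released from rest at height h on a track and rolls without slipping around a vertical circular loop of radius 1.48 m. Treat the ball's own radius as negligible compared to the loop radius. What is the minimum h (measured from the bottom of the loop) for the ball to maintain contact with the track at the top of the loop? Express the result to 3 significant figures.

h_min ≈ 4.00 m

Here I = (2/5)MR², so the shape factor k = I/(MR²) = 0.4.
At the top of the loop, the minimum-contact condition is Mg = Mv_top²/r, so v_top² = gr.
With ω = v/R, the kinetic energy at speed v is ½(1+k)Mv² = (7/10)Mv².
Energy conservation from release (height h) to the top (height 2r): Mgh = Mg(2r) + (7/10)M·gr.
Thus h_min = 2r + (1+k)r/2 = r(2 + 1.4/2) = 1.48 × 2.7 ≈ 4.00 m.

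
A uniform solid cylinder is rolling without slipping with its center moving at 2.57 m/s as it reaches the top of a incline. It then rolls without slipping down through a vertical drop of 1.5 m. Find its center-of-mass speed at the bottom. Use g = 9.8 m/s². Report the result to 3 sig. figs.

v ≈ 5.12 m/s

Here I = (1/2)MR², so the shape factor k = I/(MR²) = 0.5.
Pure rolling means v = ωR; then KE = ½Mv² + ½I(v/R)² = ½(1+k)Mv² = (3/4)Mv².
Energy conservation: (3/4)Mv₀² + Mgh = (3/4)Mv², so v² = v₀² + 2gh/(1+k).
v = √(2.57² + 2×9.8×1.5/1.5) = √26.2 ≈ 5.12 m/s.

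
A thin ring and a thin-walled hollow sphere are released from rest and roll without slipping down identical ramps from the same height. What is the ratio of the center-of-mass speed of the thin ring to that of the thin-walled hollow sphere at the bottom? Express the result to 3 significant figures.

v_ratio ≈ 0.913

Each satisfies Mgh = ½(1+k)Mv² with k = I/(MR²), so v ∝ 1/√(1+k).
For the thin ring k = 1; for the thin-walled hollow sphere k = 2/3.
v₁/v₂ = √((1+k₂)/(1+k₁)) = √(1.667/2) ≈ 0.913.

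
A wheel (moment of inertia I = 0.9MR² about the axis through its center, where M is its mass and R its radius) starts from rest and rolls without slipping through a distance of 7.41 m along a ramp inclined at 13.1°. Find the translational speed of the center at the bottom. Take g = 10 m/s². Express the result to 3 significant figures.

v ≈ 4.20 m/s

For this body I = 0.9MR², i.e. k = I/(MR²) = 0.9.
The rolling condition ω = v/R makes the rotational term ½I(v/R)² = ½kMv², so KE_total = ½(1+k)Mv² = (19/20)Mv².
The vertical drop is h = L sinθ = 7.41 × sin13.1° = 1.679 m.
Setting Mgh = (19/20)Mv² gives v = √(2gh/(1+k)) = √(2·10·1.679/1.9) ≈ 4.20 m/s.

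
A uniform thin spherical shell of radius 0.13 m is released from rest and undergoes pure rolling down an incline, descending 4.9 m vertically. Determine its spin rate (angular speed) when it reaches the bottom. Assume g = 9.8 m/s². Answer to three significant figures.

The moment of inertia is (2/3)MR², giving k ≡ I/(MR²) = 2/3.
Rolling without slipping gives ω = v/R, so the total kinetic energy is ½Mv² + ½Iω² = ½(1+k)Mv² = (5/6)Mv².
Energy conservation Mgh = ½(1+k)Mv² gives v = √(2gh/(1+k)) = √(2 × 9.8 × 4.9 / 1.667) = 7.591 m/s.
The angular speed follows from ω = v/R = 7.591/0.13 ≈ 58.4 rad/s.

ω ≈ 58.4 rad/s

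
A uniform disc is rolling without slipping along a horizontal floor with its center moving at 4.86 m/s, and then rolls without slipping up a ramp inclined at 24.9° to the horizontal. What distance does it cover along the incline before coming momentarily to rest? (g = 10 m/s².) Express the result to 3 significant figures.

For this body I = (1/2)MR², i.e. k = I/(MR²) = 0.5.
Rolling without slipping gives ω = v/R, so the total kinetic energy is ½Mv² + ½Iω² = ½(1+k)Mv² = (3/4)Mv².
Setting this equal to Mgh gives the vertical rise h = (1+k)v₀²/(2g) = 1.5×4.86²/(2×10) = 1.771 m.
The distance along the slope is d = h/sinθ = 1.771/sin24.9° ≈ 4.21 m.

d ≈ 4.21 m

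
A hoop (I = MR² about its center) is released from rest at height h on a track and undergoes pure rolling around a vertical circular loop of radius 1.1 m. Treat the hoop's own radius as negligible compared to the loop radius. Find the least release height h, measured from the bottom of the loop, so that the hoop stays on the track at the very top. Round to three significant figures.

h_min ≈ 3.30 m

Here I = MR², so the shape factor k = I/(MR²) = 1.
At the top of the loop, the minimum-contact condition is Mg = Mv_top²/r, so v_top² = gr.
With ω = v/R, the kinetic energy at speed v is ½(1+k)Mv² = Mv².
Energy conservation from release (height h) to the top (height 2r): Mgh = Mg(2r) + M·gr.
Thus h_min = 2r + (1+k)r/2 = r(2 + 2/2) = 1.1 × 3 ≈ 3.30 m.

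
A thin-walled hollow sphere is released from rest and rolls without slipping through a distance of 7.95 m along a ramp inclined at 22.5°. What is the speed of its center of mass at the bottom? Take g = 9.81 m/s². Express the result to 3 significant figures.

The moment of inertia is (2/3)MR², giving k ≡ I/(MR²) = 2/3.
Pure rolling means v = ωR; then KE = ½Mv² + ½I(v/R)² = ½(1+k)Mv² = (5/6)Mv².
The vertical drop is h = L sinθ = 7.95 × sin22.5° = 3.042 m.
Energy conservation: Mgh = (5/6)Mv², so v = √(2gh/(1+k)) = √(2 × 9.81 × 3.042 / 1.667) ≈ 5.98 m/s.

v ≈ 5.98 m/s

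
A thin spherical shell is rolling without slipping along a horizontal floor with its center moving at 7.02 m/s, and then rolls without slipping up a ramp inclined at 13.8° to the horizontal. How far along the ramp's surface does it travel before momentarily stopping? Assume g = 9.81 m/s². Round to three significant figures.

d ≈ 17.5 m

For this body I = (2/3)MR², i.e. k = I/(MR²) = 2/3.
Pure rolling means v = ωR; then KE = ½Mv² + ½I(v/R)² = ½(1+k)Mv² = (5/6)Mv².
Setting this equal to Mgh gives the vertical rise h = (1+k)v₀²/(2g) = 1.667×7.02²/(2×9.81) = 4.186 m.
The distance along the slope is d = h/sinθ = 4.186/sin13.8° ≈ 17.5 m.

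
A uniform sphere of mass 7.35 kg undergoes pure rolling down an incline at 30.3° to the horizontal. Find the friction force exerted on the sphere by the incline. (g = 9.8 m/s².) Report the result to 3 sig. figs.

For this body I = (2/5)MR², i.e. k = I/(MR²) = 0.4.
Along the incline Mg sinθ − f = Ma, and torque about the center fR = Iα = kMR²(a/R) gives f = kMa.
Combining, a = g sinθ/(1+k) and f = kMa = kMg sinθ/(1+k).
f = 0.4 × 7.35 × 9.8 × sin30.3° / 1.4 ≈ 10.4 N.

f ≈ 10.4 N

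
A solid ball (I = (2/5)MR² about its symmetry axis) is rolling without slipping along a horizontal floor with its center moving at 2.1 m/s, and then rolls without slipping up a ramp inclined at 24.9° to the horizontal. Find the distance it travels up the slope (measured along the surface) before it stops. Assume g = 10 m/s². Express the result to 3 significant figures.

d ≈ 0.733 m

The moment of inertia is (2/5)MR², giving k ≡ I/(MR²) = 0.4.
The rolling condition ω = v/R makes the rotational term ½I(v/R)² = ½kMv², so KE_total = ½(1+k)Mv² = (7/10)Mv².
Setting this equal to Mgh gives the vertical rise h = (1+k)v₀²/(2g) = 1.4×2.1²/(2×10) = 0.3087 m.
Along the incline, d = h/sinθ = 0.3087/sin24.9° ≈ 0.733 m.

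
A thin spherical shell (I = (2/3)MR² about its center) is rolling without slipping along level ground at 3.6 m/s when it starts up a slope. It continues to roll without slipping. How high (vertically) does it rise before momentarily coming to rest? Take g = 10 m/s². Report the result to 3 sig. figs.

Here I = (2/3)MR², so the shape factor k = I/(MR²) = 2/3.
Rolling without slipping gives ω = v/R, so the total kinetic energy is ½Mv² + ½Iω² = ½(1+k)Mv² = (5/6)Mv².
At the top the kinetic energy is zero, so (5/6)Mv₀² = Mgh.
Thus h = (1+k)v₀²/(2g) = 1.667 × 3.6² / (2 × 10) ≈ 1.08 m.

h ≈ 1.08 m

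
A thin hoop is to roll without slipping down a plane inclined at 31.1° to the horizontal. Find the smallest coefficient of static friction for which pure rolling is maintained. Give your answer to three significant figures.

For this body I = MR², i.e. k = I/(MR²) = 1.
Translational: Mg sinθ − f = Ma. Rotational about the CM: fR = Iα = kMRa, so f = kMa.
These give a = g sinθ/(1+k) and the required friction f = kMg sinθ/(1+k).
With N = Mg cosθ, the no-slip condition f ≤ μN gives μ_min = f/N = k tanθ/(1+k).
μ_min = 1 × tan31.1° / 2 ≈ 0.302.

μ_min ≈ 0.302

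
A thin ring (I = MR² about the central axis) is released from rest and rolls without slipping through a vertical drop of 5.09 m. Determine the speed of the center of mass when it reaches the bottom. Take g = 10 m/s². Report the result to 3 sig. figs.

With I = MR², the ratio k = I/(MR²) is 1.
Since it rolls without slipping, ω = v/R and KE = ½Mv² + ½Iω² = ½(1+k)Mv² = Mv².
Energy conservation: Mgh = Mv², so v = √(2gh/(1+k)) = √(2 × 10 × 5.09 / 2) ≈ 7.13 m/s.

v ≈ 7.13 m/s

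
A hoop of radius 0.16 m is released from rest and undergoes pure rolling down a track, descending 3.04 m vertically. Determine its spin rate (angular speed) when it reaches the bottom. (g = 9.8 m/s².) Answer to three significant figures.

Here I = MR², so the shape factor k = I/(MR²) = 1.
Since it rolls without slipping, ω = v/R and KE = ½Mv² + ½Iω² = ½(1+k)Mv² = Mv².
Energy conservation Mgh = ½(1+k)Mv² gives v = √(2gh/(1+k)) = √(2 × 9.8 × 3.04 / 2) = 5.458 m/s.
The angular speed follows from ω = v/R = 5.458/0.16 ≈ 34.1 rad/s.

ω ≈ 34.1 rad/s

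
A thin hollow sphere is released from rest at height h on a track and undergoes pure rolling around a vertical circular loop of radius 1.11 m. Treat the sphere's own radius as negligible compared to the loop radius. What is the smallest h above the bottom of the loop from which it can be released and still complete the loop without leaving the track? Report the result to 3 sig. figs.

The moment of inertia is (2/3)MR², giving k ≡ I/(MR²) = 2/3.
At the top of the loop, the minimum-contact condition is Mg = Mv_top²/r, so v_top² = gr.
With ω = v/R, the kinetic energy at speed v is ½(1+k)Mv² = (5/6)Mv².
Energy conservation from release (height h) to the top (height 2r): Mgh = Mg(2r) + (5/6)M·gr.
Thus h_min = 2r + (1+k)r/2 = r(2 + 1.667/2) = 1.11 × 2.833 ≈ 3.15 m.

h_min ≈ 3.15 m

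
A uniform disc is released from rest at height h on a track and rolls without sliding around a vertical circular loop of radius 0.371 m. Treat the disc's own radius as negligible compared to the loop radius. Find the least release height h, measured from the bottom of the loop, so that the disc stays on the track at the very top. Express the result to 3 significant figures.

h_min ≈ 1.02 m

The moment of inertia is (1/2)MR², giving k ≡ I/(MR²) = 0.5.
At the top of the loop, the minimum-contact condition is Mg = Mv_top²/r, so v_top² = gr.
With ω = v/R, the kinetic energy at speed v is ½(1+k)Mv² = (3/4)Mv².
Energy conservation from release (height h) to the top (height 2r): Mgh = Mg(2r) + (3/4)M·gr.
Thus h_min = 2r + (1+k)r/2 = r(2 + 1.5/2) = 0.371 × 2.75 ≈ 1.02 m.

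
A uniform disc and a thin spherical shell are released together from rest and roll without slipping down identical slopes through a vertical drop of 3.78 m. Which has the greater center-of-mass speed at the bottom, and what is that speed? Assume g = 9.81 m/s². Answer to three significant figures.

For rolling without slipping, Mgh = ½(1+k)Mv² where k = I/(MR²), so v = √(2gh/(1+k)).
Uniform disc: k = 0.5, giving v = √(2×9.81×3.78/1.5) = 7.032 m/s.
Thin spherical shell: k = 2/3, giving v = √(2×9.81×3.78/1.667) = 6.671 m/s.
The smaller k wins: the uniform disc, at ≈ 7.03 m/s.

the uniform disc, at v ≈ 7.03 m/s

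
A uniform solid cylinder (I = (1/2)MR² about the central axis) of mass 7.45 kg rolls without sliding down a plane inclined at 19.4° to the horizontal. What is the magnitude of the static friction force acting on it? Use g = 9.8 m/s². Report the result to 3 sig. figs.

Here I = (1/2)MR², so the shape factor k = I/(MR²) = 0.5.
Translational: Mg sinθ − f = Ma. Rotational about the CM: fR = Iα = kMRa, so f = kMa.
Combining, a = g sinθ/(1+k) and f = kMa = kMg sinθ/(1+k).
f = 0.5 × 7.45 × 9.8 × sin19.4° / 1.5 ≈ 8.08 N.

f ≈ 8.08 N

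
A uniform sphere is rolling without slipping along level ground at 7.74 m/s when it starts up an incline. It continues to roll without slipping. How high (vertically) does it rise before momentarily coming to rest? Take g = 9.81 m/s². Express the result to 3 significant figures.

h ≈ 4.27 m

Here I = (2/5)MR², so the shape factor k = I/(MR²) = 0.4.
Rolling without slipping gives ω = v/R, so the total kinetic energy is ½Mv² + ½Iω² = ½(1+k)Mv² = (7/10)Mv².
At the top the kinetic energy is zero, so (7/10)Mv₀² = Mgh.
Thus h = (1+k)v₀²/(2g) = 1.4 × 7.74² / (2 × 9.81) ≈ 4.27 m.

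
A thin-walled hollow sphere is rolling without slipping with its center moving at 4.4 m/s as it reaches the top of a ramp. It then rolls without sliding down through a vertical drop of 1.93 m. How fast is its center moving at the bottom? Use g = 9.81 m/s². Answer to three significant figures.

For this body I = (2/3)MR², i.e. k = I/(MR²) = 2/3.
Pure rolling means v = ωR; then KE = ½Mv² + ½I(v/R)² = ½(1+k)Mv² = (5/6)Mv².
Energy conservation: (5/6)Mv₀² + Mgh = (5/6)Mv², so v² = v₀² + 2gh/(1+k).
v = √(4.4² + 2×9.81×1.93/1.667) = √42.08 ≈ 6.49 m/s.

v ≈ 6.49 m/s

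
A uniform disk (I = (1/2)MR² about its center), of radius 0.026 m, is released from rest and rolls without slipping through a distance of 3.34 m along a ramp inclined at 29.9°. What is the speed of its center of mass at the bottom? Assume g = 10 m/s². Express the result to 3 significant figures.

v ≈ 4.71 m/s

Here I = (1/2)MR², so the shape factor k = I/(MR²) = 0.5.
Rolling without slipping gives ω = v/R, so the total kinetic energy is ½Mv² + ½Iω² = ½(1+k)Mv² = (3/4)Mv².
The vertical drop is h = L sinθ = 3.34 × sin29.9° = 1.665 m.
Setting Mgh = (3/4)Mv² gives v = √(2gh/(1+k)) = √(2·10·1.665/1.5) ≈ 4.71 m/s.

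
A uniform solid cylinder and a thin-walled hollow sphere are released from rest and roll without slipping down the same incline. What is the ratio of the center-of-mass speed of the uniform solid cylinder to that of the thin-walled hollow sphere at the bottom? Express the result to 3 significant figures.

Each satisfies Mgh = ½(1+k)Mv² with k = I/(MR²), so v ∝ 1/√(1+k).
For the uniform solid cylinder k = 0.5; for the thin-walled hollow sphere k = 2/3.
v₁/v₂ = √((1+k₂)/(1+k₁)) = √(1.667/1.5) ≈ 1.05.

v_ratio ≈ 1.05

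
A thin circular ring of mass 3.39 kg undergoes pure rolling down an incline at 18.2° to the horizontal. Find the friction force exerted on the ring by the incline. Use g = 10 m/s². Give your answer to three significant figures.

The moment of inertia is MR², giving k ≡ I/(MR²) = 1.
Translational: Mg sinθ − f = Ma. Rotational about the CM: fR = Iα = kMRa, so f = kMa.
Combining, a = g sinθ/(1+k) and f = kMa = kMg sinθ/(1+k).
f = 1 × 3.39 × 10 × sin18.2° / 2 ≈ 5.29 N.

f ≈ 5.29 N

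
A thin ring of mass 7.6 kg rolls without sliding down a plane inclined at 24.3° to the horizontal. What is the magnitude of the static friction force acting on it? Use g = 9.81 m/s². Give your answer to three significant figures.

f ≈ 15.3 N

With I = MR², the ratio k = I/(MR²) is 1.
Translational: Mg sinθ − f = Ma. Rotational about the CM: fR = Iα = kMRa, so f = kMa.
Combining, a = g sinθ/(1+k) and f = kMa = kMg sinθ/(1+k).
f = 1 × 7.6 × 9.81 × sin24.3° / 2 ≈ 15.3 N.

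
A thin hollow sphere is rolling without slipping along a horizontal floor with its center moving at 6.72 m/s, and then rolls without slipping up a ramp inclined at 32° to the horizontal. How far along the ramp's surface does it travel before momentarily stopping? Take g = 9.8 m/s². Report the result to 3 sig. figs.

The moment of inertia is (2/3)MR², giving k ≡ I/(MR²) = 2/3.
Pure rolling means v = ωR; then KE = ½Mv² + ½I(v/R)² = ½(1+k)Mv² = (5/6)Mv².
Setting this equal to Mgh gives the vertical rise h = (1+k)v₀²/(2g) = 1.667×6.72²/(2×9.8) = 3.84 m.
Along the incline, d = h/sinθ = 3.84/sin32° ≈ 7.25 m.

d ≈ 7.25 m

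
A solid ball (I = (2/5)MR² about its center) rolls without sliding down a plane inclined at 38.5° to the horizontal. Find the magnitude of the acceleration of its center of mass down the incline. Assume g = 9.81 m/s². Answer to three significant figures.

a ≈ 4.36 m/s²

With I = (2/5)MR², the ratio k = I/(MR²) is 0.4.
Along the incline Mg sinθ − f = Ma, and torque about the center fR = Iα = kMR²(a/R) gives f = kMa.
Eliminating f: Mg sinθ = (1+k)Ma, so a = g sinθ/(1+k) = 9.81 × sin38.5° / 1.4 ≈ 4.36 m/s².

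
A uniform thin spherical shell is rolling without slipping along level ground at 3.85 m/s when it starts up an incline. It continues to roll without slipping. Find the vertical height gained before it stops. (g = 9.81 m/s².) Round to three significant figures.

h ≈ 1.26 m

For this body I = (2/3)MR², i.e. k = I/(MR²) = 2/3.
Rolling without slipping gives ω = v/R, so the total kinetic energy is ½Mv² + ½Iω² = ½(1+k)Mv² = (5/6)Mv².
All of this converts to potential energy at the highest point: (5/6)Mv₀² = Mgh.
Thus h = (1+k)v₀²/(2g) = 1.667 × 3.85² / (2 × 9.81) ≈ 1.26 m.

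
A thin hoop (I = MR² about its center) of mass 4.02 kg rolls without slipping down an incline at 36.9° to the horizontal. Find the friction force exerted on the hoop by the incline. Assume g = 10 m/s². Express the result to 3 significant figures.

f ≈ 12.1 N

The moment of inertia is MR², giving k ≡ I/(MR²) = 1.
Translational: Mg sinθ − f = Ma. Rotational about the CM: fR = Iα = kMRa, so f = kMa.
Combining, a = g sinθ/(1+k) and f = kMa = kMg sinθ/(1+k).
f = 1 × 4.02 × 10 × sin36.9° / 2 ≈ 12.1 N.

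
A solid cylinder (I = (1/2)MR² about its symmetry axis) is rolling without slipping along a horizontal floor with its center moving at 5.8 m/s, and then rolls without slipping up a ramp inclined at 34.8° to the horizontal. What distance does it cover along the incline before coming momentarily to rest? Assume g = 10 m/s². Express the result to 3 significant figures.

d ≈ 4.42 m

The moment of inertia is (1/2)MR², giving k ≡ I/(MR²) = 0.5.
Rolling without slipping gives ω = v/R, so the total kinetic energy is ½Mv² + ½Iω² = ½(1+k)Mv² = (3/4)Mv².
Setting this equal to Mgh gives the vertical rise h = (1+k)v₀²/(2g) = 1.5×5.8²/(2×10) = 2.523 m.
Along the incline, d = h/sinθ = 2.523/sin34.8° ≈ 4.42 m.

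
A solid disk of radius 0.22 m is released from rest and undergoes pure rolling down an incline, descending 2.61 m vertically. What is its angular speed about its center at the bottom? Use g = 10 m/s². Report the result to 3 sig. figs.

The moment of inertia is (1/2)MR², giving k ≡ I/(MR²) = 0.5.
Rolling without slipping gives ω = v/R, so the total kinetic energy is ½Mv² + ½Iω² = ½(1+k)Mv² = (3/4)Mv².
Energy conservation Mgh = ½(1+k)Mv² gives v = √(2gh/(1+k)) = √(2 × 10 × 2.61 / 1.5) = 5.899 m/s.
Then ω = v/R = 5.899 / 0.22 ≈ 26.8 rad/s.

ω ≈ 26.8 rad/s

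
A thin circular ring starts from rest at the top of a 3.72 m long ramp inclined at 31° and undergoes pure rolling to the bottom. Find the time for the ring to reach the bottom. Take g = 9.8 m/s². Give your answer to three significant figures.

t ≈ 1.72 s

The moment of inertia is MR², giving k ≡ I/(MR²) = 1.
Newton's second law down the slope: Mg sinθ − f = Ma. The torque equation fR = Iα (with α = a/R) gives f = kMa.
Hence a = g sinθ/(1+k) = 9.8×sin31°/2 = 2.524 m/s².
Starting from rest, L = ½at², so t = √(2L/a) = √(2×3.72/2.524) ≈ 1.72 s.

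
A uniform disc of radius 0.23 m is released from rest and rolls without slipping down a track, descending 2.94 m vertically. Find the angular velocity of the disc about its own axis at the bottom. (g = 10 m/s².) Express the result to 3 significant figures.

ω ≈ 27.2 rad/s

For this body I = (1/2)MR², i.e. k = I/(MR²) = 0.5.
Rolling without slipping gives ω = v/R, so the total kinetic energy is ½Mv² + ½Iω² = ½(1+k)Mv² = (3/4)Mv².
Energy conservation Mgh = ½(1+k)Mv² gives v = √(2gh/(1+k)) = √(2 × 10 × 2.94 / 1.5) = 6.261 m/s.
Then ω = v/R = 6.261 / 0.23 ≈ 27.2 rad/s.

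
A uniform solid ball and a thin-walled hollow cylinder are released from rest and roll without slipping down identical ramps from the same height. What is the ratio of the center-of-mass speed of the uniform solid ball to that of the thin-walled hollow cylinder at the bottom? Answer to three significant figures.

v_ratio ≈ 1.20

Each satisfies Mgh = ½(1+k)Mv² with k = I/(MR²), so v ∝ 1/√(1+k).
For the uniform solid ball k = 0.4; for the thin-walled hollow cylinder k = 1.
v₁/v₂ = √((1+k₂)/(1+k₁)) = √(2/1.4) ≈ 1.20.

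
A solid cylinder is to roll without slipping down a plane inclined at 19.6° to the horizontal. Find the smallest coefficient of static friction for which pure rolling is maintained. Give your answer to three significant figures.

With I = (1/2)MR², the ratio k = I/(MR²) is 0.5.
Along the incline Mg sinθ − f = Ma, and torque about the center fR = Iα = kMR²(a/R) gives f = kMa.
These give a = g sinθ/(1+k) and the required friction f = kMg sinθ/(1+k).
With N = Mg cosθ, the no-slip condition f ≤ μN gives μ_min = f/N = k tanθ/(1+k).
μ_min = 0.5 × tan19.6° / 1.5 ≈ 0.119.

μ_min ≈ 0.119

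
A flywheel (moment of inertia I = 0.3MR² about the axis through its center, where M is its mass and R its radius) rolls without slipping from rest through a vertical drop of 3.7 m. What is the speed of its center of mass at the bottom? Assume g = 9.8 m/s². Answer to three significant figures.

v ≈ 7.47 m/s

Here I = 0.3MR², so the shape factor k = I/(MR²) = 0.3.
Pure rolling means v = ωR; then KE = ½Mv² + ½I(v/R)² = ½(1+k)Mv² = (13/20)Mv².
Energy conservation: Mgh = (13/20)Mv², so v = √(2gh/(1+k)) = √(2 × 9.8 × 3.7 / 1.3) ≈ 7.47 m/s.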